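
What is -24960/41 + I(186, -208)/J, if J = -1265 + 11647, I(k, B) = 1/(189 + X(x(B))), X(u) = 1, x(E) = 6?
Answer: -49235596759/80875780 ≈ -608.78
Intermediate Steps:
I(k, B) = 1/190 (I(k, B) = 1/(189 + 1) = 1/190)
J = 10382
-24960/41 + I(186, -208)/J = -24960/41 + (1/190)/10382 = -24960*1/41 + (1/190)*(1/10382) = -24960/41 + 1/1972580 = -49235596759/80875780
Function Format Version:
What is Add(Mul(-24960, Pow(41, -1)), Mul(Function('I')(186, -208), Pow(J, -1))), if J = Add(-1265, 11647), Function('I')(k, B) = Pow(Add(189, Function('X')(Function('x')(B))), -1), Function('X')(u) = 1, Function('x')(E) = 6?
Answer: Rational(-49235596759, 80875780) ≈ -608.78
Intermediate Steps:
Function('I')(k, B) = Rational(1, 190) (Function('I')(k, B) = Pow(Add(189, 1), -1) = Pow(190, -1) = Rational(1, 190))
J = 10382
Add(Mul(-24960, Pow(41, -1)), Mul(Function('I')(186, -208), Pow(J, -1))) = Add(Mul(-24960, Pow(41, -1)), Mul(Rational(1, 190), Pow(10382, -1))) = Add(Mul(-24960, Rational(1, 41)), Mul(Rational(1, 190), Rational(1, 10382))) = Add(Rational(-24960, 41), Rational(1, 1972580)) = Rational(-49235596759, 80875780)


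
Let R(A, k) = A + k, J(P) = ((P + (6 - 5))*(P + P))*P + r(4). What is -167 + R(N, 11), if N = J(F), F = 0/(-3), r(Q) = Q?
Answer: -152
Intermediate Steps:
F = 0 (F = 0*(-⅓) = 0)
J(P) = 4 + 2*P²*(1 + P) (J(P) = ((P + (6 - 5))*(P + P))*P + 4 = ((P + 1)*(2*P))*P + 4 = ((1 + P)*(2*P))*P + 4 = (2*P*(1 + P))*P + 4 = 2*P²*(1 + P) + 4 = 4 + 2*P²*(1 + P))
N = 4 (N = 4 + 2*0² + 2*0³ = 4 + 2*0 + 2*0 = 4 + 0 + 0 = 4)
-167 + R(N, 11) = -167 + (4 + 11) = -167 + 15 = -152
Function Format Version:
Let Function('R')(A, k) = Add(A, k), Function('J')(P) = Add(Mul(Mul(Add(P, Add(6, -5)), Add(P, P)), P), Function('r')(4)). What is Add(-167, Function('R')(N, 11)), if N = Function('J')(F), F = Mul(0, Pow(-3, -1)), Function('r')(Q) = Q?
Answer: -152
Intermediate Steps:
F = 0 (F = Mul(0, Rational(-1, 3)) = 0)
Function('J')(P) = Add(4, Mul(2, Pow(P, 2), Add(1, P))) (Function('J')(P) = Add(Mul(Mul(Add(P, Add(6, -5)), Add(P, P)), P), 4) = Add(Mul(Mul(Add(P, 1), Mul(2, P)), P), 4) = Add(Mul(Mul(Add(1, P), Mul(2, P)), P), 4) = Add(Mul(Mul(2, P, Add(1, P)), P), 4) = Add(Mul(2, Pow(P, 2), Add(1, P)), 4) = Add(4, Mul(2, Pow(P, 2), Add(1, P))))
N = 4 (N = Add(4, Mul(2, Pow(0, 2)), Mul(2, Pow(0, 3))) = Add(4, Mul(2, 0), Mul(2, 0)) = Add(4, 0, 0) = 4)
Add(-167, Function('R')(N, 11)) = Add(-167, Add(4, 11)) = Add(-167, 15) = -152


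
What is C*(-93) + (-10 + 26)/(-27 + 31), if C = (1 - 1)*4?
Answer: 4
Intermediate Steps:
C = 0 (C = 0*4 = 0)
C*(-93) + (-10 + 26)/(-27 + 31) = 0*(-93) + (-10 + 26)/(-27 + 31) = 0 + 16/4 = 0 + 16*(¼) = 0 + 4 = 4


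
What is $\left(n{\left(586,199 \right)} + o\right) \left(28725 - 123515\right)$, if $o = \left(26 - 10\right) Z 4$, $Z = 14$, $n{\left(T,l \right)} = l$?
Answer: $-103795050$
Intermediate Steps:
$o = 896$ ($o = \left(26 - 10\right) 14 \cdot 4 = 16 \cdot 14 \cdot 4 = 224 \cdot 4 = 896$)
$\left(n{\left(586,199 \right)} + o\right) \left(28725 - 123515\right) = \left(199 + 896\right) \left(28725 - 123515\right) = 1095 \left(-94790\right) = -103795050$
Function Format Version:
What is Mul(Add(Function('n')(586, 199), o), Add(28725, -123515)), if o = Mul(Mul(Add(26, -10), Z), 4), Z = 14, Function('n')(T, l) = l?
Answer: -103795050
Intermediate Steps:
o = 896 (o = Mul(Mul(Add(26, -10), 14), 4) = Mul(Mul(16, 14), 4) = Mul(224, 4) = 896)
Mul(Add(Function('n')(586, 199), o), Add(28725, -123515)) = Mul(Add(199, 896), Add(28725, -123515)) = Mul(1095, -94790) = -103795050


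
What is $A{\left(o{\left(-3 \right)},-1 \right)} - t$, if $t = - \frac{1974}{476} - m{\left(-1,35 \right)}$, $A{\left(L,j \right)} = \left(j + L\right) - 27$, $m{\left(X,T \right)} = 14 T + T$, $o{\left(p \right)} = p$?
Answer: $\frac{16937}{34} \approx 498.15$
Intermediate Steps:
$m{\left(X,T \right)} = 15 T$
$A{\left(L,j \right)} = -27 + L + j$ ($A{\left(L,j \right)} = \left(L + j\right) - 27 = -27 + L + j$)
$t = - \frac{17991}{34}$ ($t = - \frac{1974}{476} - 15 \cdot 35 = \left(-1974\right) \frac{1}{476} - 525 = - \frac{141}{34} - 525 = - \frac{17991}{34} \approx -529.15$)
$A{\left(o{\left(-3 \right)},-1 \right)} - t = \left(-27 - 3 - 1\right) - - \frac{17991}{34} = -31 + \frac{17991}{34} = \frac{16937}{34}$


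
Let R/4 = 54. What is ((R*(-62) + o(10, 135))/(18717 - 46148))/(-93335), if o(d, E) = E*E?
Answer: 4833/2560272385 ≈ 1.8877e-6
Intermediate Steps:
R = 216 (R = 4*54 = 216)
o(d, E) = E²
((R*(-62) + o(10, 135))/(18717 - 46148))/(-93335) = ((216*(-62) + 135²)/(18717 - 46148))/(-93335) = ((-13392 + 18225)/(-27431))*(-1/93335) = (4833*(-1/27431))*(-1/93335) = -4833/27431*(-1/93335) = 4833/2560272385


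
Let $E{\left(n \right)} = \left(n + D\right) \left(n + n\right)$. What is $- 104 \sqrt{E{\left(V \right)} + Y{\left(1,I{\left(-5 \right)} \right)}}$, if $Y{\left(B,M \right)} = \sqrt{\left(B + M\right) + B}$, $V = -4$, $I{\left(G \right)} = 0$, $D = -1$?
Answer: $- 104 \sqrt{40 + \sqrt{2}} \approx -669.28$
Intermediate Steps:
$E{\left(n \right)} = 2 n \left(-1 + n\right)$ ($E{\left(n \right)} = \left(n - 1\right) \left(n + n\right) = \left(-1 + n\right) 2 n = 2 n \left(-1 + n\right)$)
$Y{\left(B,M \right)} = \sqrt{M + 2 B}$
$- 104 \sqrt{E{\left(V \right)} + Y{\left(1,I{\left(-5 \right)} \right)}} = - 104 \sqrt{2 \left(-4\right) \left(-1 - 4\right) + \sqrt{0 + 2 \cdot 1}} = - 104 \sqrt{2 \left(-4\right) \left(-5\right) + \sqrt{0 + 2}} = - 104 \sqrt{40 + \sqrt{2}}$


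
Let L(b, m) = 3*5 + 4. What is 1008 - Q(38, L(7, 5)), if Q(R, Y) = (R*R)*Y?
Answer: -26428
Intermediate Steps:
L(b, m) = 19 (L(b, m) = 15 + 4 = 19)
Q(R, Y) = Y*R² (Q(R, Y) = R²*Y = Y*R²)
1008 - Q(38, L(7, 5)) = 1008 - 19*38² = 1008 - 19*1444 = 1008 - 1*27436 = 1008 - 27436 = -26428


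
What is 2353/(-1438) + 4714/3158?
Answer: -326021/2270602 ≈ -0.14358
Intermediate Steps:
2353/(-1438) + 4714/3158 = 2353*(-1/1438) + 4714*(1/3158) = -2353/1438 + 2357/1579 = -326021/2270602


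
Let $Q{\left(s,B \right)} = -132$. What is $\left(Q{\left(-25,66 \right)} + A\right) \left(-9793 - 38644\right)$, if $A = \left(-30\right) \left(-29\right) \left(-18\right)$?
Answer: $764917104$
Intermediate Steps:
$A = -15660$ ($A = 870 \left(-18\right) = -15660$)
$\left(Q{\left(-25,66 \right)} + A\right) \left(-9793 - 38644\right) = \left(-132 - 15660\right) \left(-9793 - 38644\right) = \left(-15792\right) \left(-48437\right) = 764917104$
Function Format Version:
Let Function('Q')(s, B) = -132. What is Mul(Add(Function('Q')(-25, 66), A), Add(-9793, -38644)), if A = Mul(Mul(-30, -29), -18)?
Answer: 764917104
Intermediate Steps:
A = -15660 (A = Mul(870, -18) = -15660)
Mul(Add(Function('Q')(-25, 66), A), Add(-9793, -38644)) = Mul(Add(-132, -15660), Add(-9793, -38644)) = Mul(-15792, -48437) = 764917104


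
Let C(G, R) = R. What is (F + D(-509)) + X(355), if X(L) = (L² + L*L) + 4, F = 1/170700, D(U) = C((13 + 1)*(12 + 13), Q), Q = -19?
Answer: 43022374501/170700 ≈ 2.5204e+5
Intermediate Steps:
D(U) = -19
F = 1/170700 ≈ 5.8582e-6
X(L) = 4 + 2*L² (X(L) = (L² + L²) + 4 = 2*L² + 4 = 4 + 2*L²)
(F + D(-509)) + X(355) = (1/170700 - 19) + (4 + 2*355²) = -3243299/170700 + (4 + 2*126025) = -3243299/170700 + (4 + 252050) = -3243299/170700 + 252054 = 43022374501/170700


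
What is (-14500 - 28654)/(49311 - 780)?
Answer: -43154/48531 ≈ -0.88920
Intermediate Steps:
(-14500 - 28654)/(49311 - 780) = -43154/48531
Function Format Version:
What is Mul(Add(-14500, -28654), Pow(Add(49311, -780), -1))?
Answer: Rational(-43154, 48531) ≈ -0.88920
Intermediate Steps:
Mul(Add(-14500, -28654), Pow(Add(49311, -780), -1)) = Mul(-43154, Pow(48531, -1)) = Mul(-43154, Rational(1, 48531)) = Rational(-43154, 48531)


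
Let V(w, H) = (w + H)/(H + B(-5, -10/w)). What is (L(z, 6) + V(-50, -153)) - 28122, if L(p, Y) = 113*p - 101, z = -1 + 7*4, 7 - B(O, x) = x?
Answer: -18399717/731 ≈ -25171.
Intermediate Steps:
B(O, x) = 7 - x
z = 27 (z = -1 + 28 = 27)
L(p, Y) = -101 + 113*p
V(w, H) = (H + w)/(7 + H + 10/w) (V(w, H) = (w + H)/(H + (7 - (-10)/w)) = (H + w)/(H + (7 + 10/w)) = (H + w)/(7 + H + 10/w))
(L(z, 6) + V(-50, -153)) - 28122 = ((-101 + 113*27) - 50*(-153 - 50)/(10 - 50*(7 - 153))) - 28122 = ((-101 + 3051) - 50*(-203)/(10 - 50*(-146))) - 28122 = (2950 - 50*(-203)/(10 + 7300)) - 28122 = (2950 - 50*(-203)/7310) - 28122 = (2950 - 50*1/7310*(-203)) - 28122 = (2950 + 1015/731) - 28122 = 2157465/731 - 28122 = -18399717/731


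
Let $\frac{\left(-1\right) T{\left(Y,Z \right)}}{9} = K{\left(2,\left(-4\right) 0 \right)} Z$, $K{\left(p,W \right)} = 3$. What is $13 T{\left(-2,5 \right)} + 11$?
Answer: $-1744$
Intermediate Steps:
$T{\left(Y,Z \right)} = - 27 Z$ ($T{\left(Y,Z \right)} = - 9 \cdot 3 Z = - 27 Z$)
$13 T{\left(-2,5 \right)} + 11 = 13 \left(\left(-27\right) 5\right) + 11 = 13 \left(-135\right) + 11 = -1755 + 11 = -1744$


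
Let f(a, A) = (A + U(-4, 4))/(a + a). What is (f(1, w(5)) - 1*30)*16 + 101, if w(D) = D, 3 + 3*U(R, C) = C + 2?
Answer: -331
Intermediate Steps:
U(R, C) = -1/3 + C/3 (U(R, C) = -1 + (C + 2)/3 = -1 + (2 + C)/3 = -1 + (2/3 + C/3) = -1/3 + C/3)
f(a, A) = (1 + A)/(2*a) (f(a, A) = (A + (-1/3 + (1/3)*4))/(a + a) = (A + (-1/3 + 4/3))/((2*a)) = (A + 1)*(1/(2*a)) = (1 + A)*(1/(2*a)) = (1 + A)/(2*a))
(f(1, w(5)) - 1*30)*16 + 101 = ((1/2)*(1 + 5)/1 - 1*30)*16 + 101 = ((1/2)*1*6 - 30)*16 + 101 = (3 - 30)*16 + 101 = -27*16 + 101 = -432 + 101 = -331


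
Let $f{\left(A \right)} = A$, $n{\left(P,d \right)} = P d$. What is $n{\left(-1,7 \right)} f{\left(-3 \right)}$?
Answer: $21$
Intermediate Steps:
$n{\left(-1,7 \right)} f{\left(-3 \right)} = \left(-1\right) 7 \left(-3\right) = \left(-7\right) \left(-3\right) = 21$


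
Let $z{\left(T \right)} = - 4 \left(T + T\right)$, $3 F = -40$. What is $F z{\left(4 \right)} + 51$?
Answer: $\frac{1433}{3} \approx 477.67$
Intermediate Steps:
$F = - \frac{40}{3}$ ($F = \frac{1}{3} \left(-40\right) = - \frac{40}{3} \approx -13.333$)
$z{\left(T \right)} = - 8 T$ ($z{\left(T \right)} = - 4 \cdot 2 T = - 8 T$)
$F z{\left(4 \right)} + 51 = - \frac{40 \left(\left(-8\right) 4\right)}{3} + 51 = \left(- \frac{40}{3}\right) \left(-32\right) + 51 = \frac{1280}{3} + 51 = \frac{1433}{3}$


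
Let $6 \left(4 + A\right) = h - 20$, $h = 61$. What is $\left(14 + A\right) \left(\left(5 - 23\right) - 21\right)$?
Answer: $- \frac{1313}{2} \approx -656.5$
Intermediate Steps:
$A = \frac{17}{6}$ ($A = -4 + \frac{61 - 20}{6} = -4 + \frac{1}{6} \cdot 41 = -4 + \frac{41}{6} = \frac{17}{6} \approx 2.8333$)
$\left(14 + A\right) \left(\left(5 - 23\right) - 21\right) = \left(14 + \frac{17}{6}\right) \left(\left(5 - 23\right) - 21\right) = \frac{101 \left(-18 - 21\right)}{6} = \frac{101}{6} \left(-39\right) = - \frac{1313}{2}$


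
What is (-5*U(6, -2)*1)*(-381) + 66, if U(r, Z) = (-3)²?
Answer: 17211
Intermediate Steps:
U(r, Z) = 9
(-5*U(6, -2)*1)*(-381) + 66 = (-5*9*1)*(-381) + 66 = -45*1*(-381) + 66 = -45*(-381) + 66 = 17145 + 66 = 17211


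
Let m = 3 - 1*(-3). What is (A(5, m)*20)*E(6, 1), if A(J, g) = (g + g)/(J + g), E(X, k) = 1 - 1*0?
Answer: 240/11 ≈ 21.818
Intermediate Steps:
E(X, k) = 1 (E(X, k) = 1 + 0 = 1)
m = 6 (m = 3 + 3 = 6)
A(J, g) = 2*g/(J + g) (A(J, g) = (2*g)/(J + g) = 2*g/(J + g))
(A(5, m)*20)*E(6, 1) = ((2*6/(5 + 6))*20)*1 = ((2*6/11)*20)*1 = ((2*6*(1/11))*20)*1 = ((12/11)*20)*1 = (240/11)*1 = 240/11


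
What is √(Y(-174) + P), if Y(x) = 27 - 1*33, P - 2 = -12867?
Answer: I*√12871 ≈ 113.45*I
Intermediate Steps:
P = -12865 (P = 2 - 12867 = -12865)
Y(x) = -6 (Y(x) = 27 - 33 = -6)
√(Y(-174) + P) = √(-6 - 12865) = √(-12871) = I*√12871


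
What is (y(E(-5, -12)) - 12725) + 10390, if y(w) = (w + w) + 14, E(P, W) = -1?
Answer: -2323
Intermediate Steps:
y(w) = 14 + 2*w (y(w) = 2*w + 14 = 14 + 2*w)
(y(E(-5, -12)) - 12725) + 10390 = ((14 + 2*(-1)) - 12725) + 10390 = ((14 - 2) - 12725) + 10390 = (12 - 12725) + 10390 = -12713 + 10390 = -2323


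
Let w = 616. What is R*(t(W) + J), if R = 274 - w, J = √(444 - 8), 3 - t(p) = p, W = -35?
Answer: -12996 - 684*√109 ≈ -20137.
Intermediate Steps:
t(p) = 3 - p
J = 2*√109 (J = √436 = 2*√109 ≈ 20.881)
R = -342 (R = 274 - 1*616 = 274 - 616 = -342)
R*(t(W) + J) = -342*((3 - 1*(-35)) + 2*√109) = -342*((3 + 35) + 2*√109) = -342*(38 + 2*√109) = -12996 - 684*√109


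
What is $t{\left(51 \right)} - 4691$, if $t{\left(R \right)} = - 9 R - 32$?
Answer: $-5182$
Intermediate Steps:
$t{\left(R \right)} = -32 - 9 R$
$t{\left(51 \right)} - 4691 = \left(-32 - 459\right) - 4691 = -491 - 4691 = -5182$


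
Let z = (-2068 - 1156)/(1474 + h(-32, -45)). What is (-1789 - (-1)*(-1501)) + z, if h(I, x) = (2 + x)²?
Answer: -10935894/3323 ≈ -3291.0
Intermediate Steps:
z = -3224/3323 (z = (-2068 - 1156)/(1474 + (2 - 45)²) = -3224/(1474 + (-43)²) = -3224/(1474 + 1849) = -3224/3323 ≈ -0.97021)
(-1789 - (-1)*(-1501)) + z = (-1789 - (-1)*(-1501)) - 3224/3323 = (-1789 - 1*1501) - 3224/3323 = (-1789 - 1501) - 3224/3323 = -3290 - 3224/3323 = -10935894/3323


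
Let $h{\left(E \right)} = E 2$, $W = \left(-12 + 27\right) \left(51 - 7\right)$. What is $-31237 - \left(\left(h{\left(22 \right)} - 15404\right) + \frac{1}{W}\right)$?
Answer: $- \frac{10478821}{660} \approx -15877.0$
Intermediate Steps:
$W = 660$ ($W = 15 \cdot 44 = 660$)
$h{\left(E \right)} = 2 E$
$-31237 - \left(\left(h{\left(22 \right)} - 15404\right) + \frac{1}{W}\right) = -31237 - \left(\left(2 \cdot 22 - 15404\right) + \frac{1}{660}\right) = -31237 - \left(\left(44 - 15404\right) + \frac{1}{660}\right) = -31237 - \left(-15360 + \frac{1}{660}\right) = -31237 - - \frac{10137599}{660} = -31237 + \frac{10137599}{660} = - \frac{10478821}{660}$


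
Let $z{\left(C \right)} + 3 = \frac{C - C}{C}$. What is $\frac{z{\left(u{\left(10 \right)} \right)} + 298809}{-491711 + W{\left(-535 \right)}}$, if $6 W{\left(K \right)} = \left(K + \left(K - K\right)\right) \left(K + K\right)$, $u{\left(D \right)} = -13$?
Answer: $- \frac{448209}{594454} \approx -0.75398$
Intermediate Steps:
$W{\left(K \right)} = \frac{K^{2}}{3}$ ($W{\left(K \right)} = \frac{\left(K + \left(K - K\right)\right) \left(K + K\right)}{6} = \frac{\left(K + 0\right) 2 K}{6} = \frac{K 2 K}{6} = \frac{2 K^{2}}{6} = \frac{K^{2}}{3}$)
$z{\left(C \right)} = -3$ ($z{\left(C \right)} = -3 + \frac{C - C}{C} = -3 + \frac{0}{C} = -3 + 0 = -3$)
$\frac{z{\left(u{\left(10 \right)} \right)} + 298809}{-491711 + W{\left(-535 \right)}} = \frac{-3 + 298809}{-491711 + \frac{\left(-535\right)^{2}}{3}} = \frac{298806}{-491711 + \frac{1}{3} \cdot 286225} = \frac{298806}{-491711 + \frac{286225}{3}} = \frac{298806}{- \frac{1188908}{3}} = 298806 \left(- \frac{3}{1188908}\right) = - \frac{448209}{594454}$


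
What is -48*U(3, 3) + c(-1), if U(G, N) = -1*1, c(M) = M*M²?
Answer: 47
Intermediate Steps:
c(M) = M³
U(G, N) = -1
-48*U(3, 3) + c(-1) = -48*(-1) + (-1)³ = 48 - 1 = 47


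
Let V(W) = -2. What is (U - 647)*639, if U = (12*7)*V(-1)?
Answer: -520785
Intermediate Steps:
U = -168 (U = (12*7)*(-2) = 84*(-2) = -168)
(U - 647)*639 = (-168 - 647)*639 = -815*639 = -520785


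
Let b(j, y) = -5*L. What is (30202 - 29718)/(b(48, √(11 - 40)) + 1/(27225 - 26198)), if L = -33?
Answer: 124267/42364 ≈ 2.9333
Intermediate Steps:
b(j, y) = 165 (b(j, y) = -5*(-33) = 165)
(30202 - 29718)/(b(48, √(11 - 40)) + 1/(27225 - 26198)) = (30202 - 29718)/(165 + 1/(27225 - 26198)) = 484/(165 + 1/1027) = 484/(169456/1027) = 484*(1027/169456) = 124267/42364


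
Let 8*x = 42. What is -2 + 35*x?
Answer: 727/4 ≈ 181.75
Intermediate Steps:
x = 21/4 (x = (1/8)*42 = 21/4 ≈ 5.2500)
-2 + 35*x = -2 + 35*(21/4) = -2 + 735/4 = 727/4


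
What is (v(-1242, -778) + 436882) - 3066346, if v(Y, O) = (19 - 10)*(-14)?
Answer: -2629590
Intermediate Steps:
v(Y, O) = -126 (v(Y, O) = 9*(-14) = -126)
(v(-1242, -778) + 436882) - 3066346 = (-126 + 436882) - 3066346 = 436756 - 3066346 = -2629590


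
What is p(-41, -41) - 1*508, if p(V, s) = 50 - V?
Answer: -417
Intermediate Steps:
p(-41, -41) - 1*508 = (50 - 1*(-41)) - 1*508 = (50 + 41) - 508 = 91 - 508 = -417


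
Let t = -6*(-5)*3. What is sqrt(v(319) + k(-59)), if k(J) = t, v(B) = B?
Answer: sqrt(409) ≈ 20.224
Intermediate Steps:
t = 90 (t = 30*3 = 90)
k(J) = 90
sqrt(v(319) + k(-59)) = sqrt(319 + 90) = sqrt(409)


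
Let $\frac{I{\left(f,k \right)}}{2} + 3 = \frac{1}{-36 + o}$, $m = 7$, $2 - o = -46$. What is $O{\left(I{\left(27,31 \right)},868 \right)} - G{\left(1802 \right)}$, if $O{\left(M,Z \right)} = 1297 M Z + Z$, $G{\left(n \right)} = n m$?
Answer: $- \frac{19736668}{3} \approx -6.5789 \cdot 10^{6}$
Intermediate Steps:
$o = 48$ ($o = 2 - -46 = 2 + 46 = 48$)
$I{\left(f,k \right)} = - \frac{35}{6}$ ($I{\left(f,k \right)} = -6 + \frac{2}{-36 + 48} = -6 + \frac{2}{12} = -6 + 2 \cdot \frac{1}{12} = -6 + \frac{1}{6} = - \frac{35}{6}$)
$G{\left(n \right)} = 7 n$ ($G{\left(n \right)} = n 7 = 7 n$)
$O{\left(M,Z \right)} = Z + 1297 M Z$ ($O{\left(M,Z \right)} = 1297 M Z + Z = Z + 1297 M Z$)
$O{\left(I{\left(27,31 \right)},868 \right)} - G{\left(1802 \right)} = 868 \left(1 + 1297 \left(- \frac{35}{6}\right)\right) - 7 \cdot 1802 = 868 \left(1 - \frac{45395}{6}\right) - 12614 = 868 \left(- \frac{45389}{6}\right) - 12614 = - \frac{19698826}{3} - 12614 = - \frac{19736668}{3}$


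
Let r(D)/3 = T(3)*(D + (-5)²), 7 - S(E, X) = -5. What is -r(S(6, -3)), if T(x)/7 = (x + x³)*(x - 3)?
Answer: 0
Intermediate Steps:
T(x) = 7*(-3 + x)*(x + x³) (T(x) = 7*((x + x³)*(x - 3)) = 7*((x + x³)*(-3 + x)) = 7*((-3 + x)*(x + x³)) = 7*(-3 + x)*(x + x³))
S(E, X) = 12 (S(E, X) = 7 - 1*(-5) = 7 + 5 = 12)
r(D) = 0 (r(D) = 3*((7*3*(-3 + 3 + 3³ - 3*3²))*(D + (-5)²)) = 3*((7*3*(-3 + 3 + 27 - 3*9))*(D + 25)) = 3*((7*3*(-3 + 3 + 27 - 27))*(25 + D)) = 3*((7*3*0)*(25 + D)) = 3*(0*(25 + D)) = 3*0 = 0)
-r(S(6, -3)) = -1*0 = 0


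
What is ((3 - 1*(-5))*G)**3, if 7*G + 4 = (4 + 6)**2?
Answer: 452984832/343 ≈ 1.3207e+6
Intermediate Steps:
G = 96/7 (G = -4/7 + (4 + 6)**2/7 = -4/7 + (1/7)*10**2 = -4/7 + (1/7)*100 = -4/7 + 100/7 = 96/7 ≈ 13.714)
((3 - 1*(-5))*G)**3 = ((3 - 1*(-5))*(96/7))**3 = ((3 + 5)*(96/7))**3 = (8*(96/7))**3 = (768/7)**3 = 452984832/343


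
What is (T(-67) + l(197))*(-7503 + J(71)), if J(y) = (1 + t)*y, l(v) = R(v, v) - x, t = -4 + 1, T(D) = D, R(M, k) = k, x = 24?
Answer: -810370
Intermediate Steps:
t = -3
l(v) = -24 + v (l(v) = v - 1*24 = v - 24 = -24 + v)
J(y) = -2*y (J(y) = (1 - 3)*y = -2*y)
(T(-67) + l(197))*(-7503 + J(71)) = (-67 + (-24 + 197))*(-7503 - 2*71) = (-67 + 173)*(-7503 - 142) = 106*(-7645) = -810370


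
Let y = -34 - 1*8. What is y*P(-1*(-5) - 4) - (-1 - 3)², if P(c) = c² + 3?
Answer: -184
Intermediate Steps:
y = -42 (y = -34 - 8 = -42)
P(c) = 3 + c²
y*P(-1*(-5) - 4) - (-1 - 3)² = -42*(3 + (-1*(-5) - 4)²) - (-1 - 3)² = -42*(3 + (5 - 4)²) - 1*(-4)² = -42*(3 + 1²) - 1*16 = -42*(3 + 1) - 16 = -42*4 - 16 = -168 - 16 = -184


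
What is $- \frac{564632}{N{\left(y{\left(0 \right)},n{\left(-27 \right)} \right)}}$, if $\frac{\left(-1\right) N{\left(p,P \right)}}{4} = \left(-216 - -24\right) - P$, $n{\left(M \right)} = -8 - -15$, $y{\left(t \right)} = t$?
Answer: $- \frac{141158}{199} \approx -709.34$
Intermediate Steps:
$n{\left(M \right)} = 7$ ($n{\left(M \right)} = -8 + 15 = 7$)
$N{\left(p,P \right)} = 768 + 4 P$ ($N{\left(p,P \right)} = - 4 \left(\left(-216 - -24\right) - P\right) = - 4 \left(\left(-216 + 24\right) - P\right) = - 4 \left(-192 - P\right) = 768 + 4 P$)
$- \frac{564632}{N{\left(y{\left(0 \right)},n{\left(-27 \right)} \right)}} = - \frac{564632}{768 + 4 \cdot 7} = - \frac{564632}{768 + 28} = - \frac{564632}{796} = \left(-564632\right) \frac{1}{796} = - \frac{141158}{199}$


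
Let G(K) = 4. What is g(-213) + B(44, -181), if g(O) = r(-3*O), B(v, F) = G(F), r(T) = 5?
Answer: 9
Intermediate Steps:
B(v, F) = 4
g(O) = 5
g(-213) + B(44, -181) = 5 + 4 = 9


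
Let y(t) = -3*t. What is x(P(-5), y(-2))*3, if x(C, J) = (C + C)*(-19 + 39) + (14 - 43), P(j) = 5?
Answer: 513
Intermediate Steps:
x(C, J) = -29 + 40*C (x(C, J) = (2*C)*20 - 29 = 40*C - 29 = -29 + 40*C)
x(P(-5), y(-2))*3 = (-29 + 40*5)*3 = (-29 + 200)*3 = 171*3 = 513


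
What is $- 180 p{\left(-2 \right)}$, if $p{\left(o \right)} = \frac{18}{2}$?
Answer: $-1620$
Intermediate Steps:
$p{\left(o \right)} = 9$ ($p{\left(o \right)} = 18 \cdot \frac{1}{2} = 9$)
$- 180 p{\left(-2 \right)} = \left(-180\right) 9 = -1620$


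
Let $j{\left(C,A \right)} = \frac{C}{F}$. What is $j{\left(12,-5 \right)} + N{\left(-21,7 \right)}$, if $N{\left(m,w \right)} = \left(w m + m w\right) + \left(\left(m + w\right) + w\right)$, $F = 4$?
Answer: $-298$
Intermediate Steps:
$j{\left(C,A \right)} = \frac{C}{4}$
$N{\left(m,w \right)} = m + 2 w + 2 m w$ ($N{\left(m,w \right)} = \left(m w + m w\right) + \left(m + 2 w\right) = 2 m w + \left(m + 2 w\right) = m + 2 w + 2 m w$)
$j{\left(12,-5 \right)} + N{\left(-21,7 \right)} = \frac{1}{4} \cdot 12 + \left(-21 + 2 \cdot 7 + 2 \left(-21\right) 7\right) = 3 - 301 = -298$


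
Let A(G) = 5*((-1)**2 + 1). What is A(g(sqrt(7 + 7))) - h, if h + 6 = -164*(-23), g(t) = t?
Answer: -3756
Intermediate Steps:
h = 3766 (h = -6 - 164*(-23) = -6 + 3772 = 3766)
A(G) = 10 (A(G) = 5*(1 + 1) = 5*2 = 10)
A(g(sqrt(7 + 7))) - h = 10 - 1*3766 = 10 - 3766 = -3756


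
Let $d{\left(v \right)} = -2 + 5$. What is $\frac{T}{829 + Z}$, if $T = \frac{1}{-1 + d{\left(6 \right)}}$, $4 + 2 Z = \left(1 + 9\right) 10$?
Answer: $\frac{1}{1754} \approx 0.00057013$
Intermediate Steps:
$Z = 48$ ($Z = -2 + \frac{\left(1 + 9\right) 10}{2} = -2 + \frac{10 \cdot 10}{2} = -2 + \frac{1}{2} \cdot 100 = -2 + 50 = 48$)
$d{\left(v \right)} = 3$
$T = \frac{1}{2}$ ($T = \frac{1}{-1 + 3} = \frac{1}{2} \approx 0.5$)
$\frac{T}{829 + Z} = \frac{1}{829 + 48} \cdot \frac{1}{2} = \frac{1}{877} \cdot \frac{1}{2} = \frac{1}{1754}$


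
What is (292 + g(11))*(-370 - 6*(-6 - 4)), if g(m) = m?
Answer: -93930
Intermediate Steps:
(292 + g(11))*(-370 - 6*(-6 - 4)) = (292 + 11)*(-370 - 6*(-6 - 4)) = 303*(-370 - 6*(-10)) = 303*(-370 + 60) = 303*(-310) = -93930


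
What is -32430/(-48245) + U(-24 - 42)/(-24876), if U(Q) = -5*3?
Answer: 53830157/80009508 ≈ 0.67280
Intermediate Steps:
U(Q) = -15
-32430/(-48245) + U(-24 - 42)/(-24876) = -32430/(-48245) - 15/(-24876) = -32430*(-1/48245) - 15*(-1/24876) = 6486/9649 + 5/8292 = 53830157/80009508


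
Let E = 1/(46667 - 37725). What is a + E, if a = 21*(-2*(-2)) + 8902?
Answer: 80352813/8942 ≈ 8986.0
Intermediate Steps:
a = 8986 (a = 21*4 + 8902 = 84 + 8902 = 8986)
E = 1/8942 ≈ 0.00011183
a + E = 8986 + 1/8942 = 80352813/8942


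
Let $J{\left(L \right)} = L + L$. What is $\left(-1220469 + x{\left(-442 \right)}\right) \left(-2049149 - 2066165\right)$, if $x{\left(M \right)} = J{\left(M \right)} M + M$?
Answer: $3416463722462$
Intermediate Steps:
$J{\left(L \right)} = 2 L$
$x{\left(M \right)} = M + 2 M^{2}$ ($x{\left(M \right)} = 2 M M + M = 2 M^{2} + M = M + 2 M^{2}$)
$\left(-1220469 + x{\left(-442 \right)}\right) \left(-2049149 - 2066165\right) = \left(-1220469 - 442 \left(1 + 2 \left(-442\right)\right)\right) \left(-2049149 - 2066165\right) = \left(-1220469 - 442 \left(1 - 884\right)\right) \left(-4115314\right) = \left(-1220469 - -390286\right) \left(-4115314\right) = \left(-1220469 + 390286\right) \left(-4115314\right) = \left(-830183\right) \left(-4115314\right) = 3416463722462$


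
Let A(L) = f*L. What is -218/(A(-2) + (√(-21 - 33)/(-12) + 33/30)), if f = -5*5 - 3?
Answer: -2489560/652157 - 10900*I*√6/652157 ≈ -3.8174 - 0.04094*I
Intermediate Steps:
f = -28 (f = -25 - 3 = -28)
A(L) = -28*L
-218/(A(-2) + (√(-21 - 33)/(-12) + 33/30)) = -218/(-28*(-2) + (√(-21 - 33)/(-12) + 33/30)) = -218/(56 + (√(-54)*(-1/12) + 33*(1/30))) = -218/(56 + ((3*I*√6)*(-1/12) + 11/10)) = -218/(56 + (-I*√6/4 + 11/10)) = -218/(56 + (11/10 - I*√6/4)) = -218/(571/10 - I*√6/4)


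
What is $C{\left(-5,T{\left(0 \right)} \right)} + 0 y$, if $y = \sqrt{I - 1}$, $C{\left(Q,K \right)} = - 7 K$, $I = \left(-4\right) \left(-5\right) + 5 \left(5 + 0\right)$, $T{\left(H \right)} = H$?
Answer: $0$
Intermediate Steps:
$I = 45$ ($I = 20 + 5 \cdot 5 = 20 + 25 = 45$)
$y = 2 \sqrt{11}$ ($y = \sqrt{45 - 1} = \sqrt{44} = 2 \sqrt{11} \approx 6.6332$)
$C{\left(-5,T{\left(0 \right)} \right)} + 0 y = \left(-7\right) 0 + 0 \cdot 2 \sqrt{11} = 0 + 0 = 0$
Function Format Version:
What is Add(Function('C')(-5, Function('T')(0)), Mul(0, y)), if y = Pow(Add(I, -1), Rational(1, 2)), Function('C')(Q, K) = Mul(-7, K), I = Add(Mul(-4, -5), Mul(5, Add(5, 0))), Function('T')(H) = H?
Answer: 0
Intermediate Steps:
I = 45 (I = Add(20, Mul(5, 5)) = Add(20, 25) = 45)
y = Mul(2, Pow(11, Rational(1, 2))) (y = Pow(Add(45, -1), Rational(1, 2)) = Pow(44, Rational(1, 2)) = Mul(2, Pow(11, Rational(1, 2))) ≈ 6.6332)
Add(Function('C')(-5, Function('T')(0)), Mul(0, y)) = Add(Mul(-7, 0), Mul(0, Mul(2, Pow(11, Rational(1, 2))))) = Add(0, 0) = 0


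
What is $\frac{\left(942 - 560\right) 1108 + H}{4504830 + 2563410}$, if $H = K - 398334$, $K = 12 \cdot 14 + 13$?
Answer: $\frac{25103}{7068240} \approx 0.0035515$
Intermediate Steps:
$K = 181$ ($K = 168 + 13 = 181$)
$H = -398153$ ($H = 181 - 398334 = -398153$)
$\frac{\left(942 - 560\right) 1108 + H}{4504830 + 2563410} = \frac{\left(942 - 560\right) 1108 - 398153}{4504830 + 2563410} = \frac{382 \cdot 1108 - 398153}{7068240} = \left(423256 - 398153\right) \frac{1}{7068240} = 25103 \cdot \frac{1}{7068240} = \frac{25103}{7068240}$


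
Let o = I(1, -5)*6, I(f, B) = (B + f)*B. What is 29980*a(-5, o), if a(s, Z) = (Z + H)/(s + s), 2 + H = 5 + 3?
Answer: -377748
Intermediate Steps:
H = 6 (H = -2 + (5 + 3) = -2 + 8 = 6)
I(f, B) = B*(B + f)
o = 120 (o = -5*(-5 + 1)*6 = -5*(-4)*6 = 20*6 = 120)
a(s, Z) = (6 + Z)/(2*s) (a(s, Z) = (Z + 6)/(s + s) = (6 + Z)/((2*s)) = (6 + Z)*(1/(2*s)) = (6 + Z)/(2*s))
29980*a(-5, o) = 29980*((½)*(6 + 120)/(-5)) = 29980*((½)*(-⅕)*126) = 29980*(-63/5) = -377748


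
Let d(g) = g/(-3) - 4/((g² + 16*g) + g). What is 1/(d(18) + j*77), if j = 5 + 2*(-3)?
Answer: -315/26147 ≈ -0.012047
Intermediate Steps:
j = -1 (j = 5 - 6 = -1)
d(g) = -4/(g² + 17*g) - g/3 (d(g) = g*(-⅓) - 4/(g² + 17*g) = -g/3 - 4/(g² + 17*g) = -4/(g² + 17*g) - g/3)
1/(d(18) + j*77) = 1/((⅓)*(-12 - 1*18³ - 17*18²)/(18*(17 + 18)) - 1*77) = 1/((⅓)*(1/18)*(-12 - 1*5832 - 17*324)/35 - 77) = 1/((⅓)*(1/18)*(1/35)*(-12 - 5832 - 5508) - 77) = 1/((⅓)*(1/18)*(1/35)*(-11352) - 77) = 1/(-1892/315 - 77) = 1/(-26147/315) = -315/26147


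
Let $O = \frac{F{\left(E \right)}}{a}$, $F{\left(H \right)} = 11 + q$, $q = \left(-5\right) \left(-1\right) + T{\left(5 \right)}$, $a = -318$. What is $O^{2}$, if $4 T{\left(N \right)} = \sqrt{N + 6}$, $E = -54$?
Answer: $\frac{1369}{539328} + \frac{2 \sqrt{11}}{25281} \approx 0.0028007$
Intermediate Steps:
$T{\left(N \right)} = \frac{\sqrt{6 + N}}{4}$ ($T{\left(N \right)} = \frac{\sqrt{N + 6}}{4} = \frac{\sqrt{6 + N}}{4}$)
$q = 5 + \frac{\sqrt{11}}{4}$ ($q = \left(-5\right) \left(-1\right) + \frac{\sqrt{6 + 5}}{4} = 5 + \frac{\sqrt{11}}{4} \approx 5.8292$)
$F{\left(H \right)} = 16 + \frac{\sqrt{11}}{4}$ ($F{\left(H \right)} = 11 + \left(5 + \frac{\sqrt{11}}{4}\right) = 16 + \frac{\sqrt{11}}{4}$)
$O = - \frac{8}{159} - \frac{\sqrt{11}}{1272}$ ($O = \frac{16 + \frac{\sqrt{11}}{4}}{-318} = \left(16 + \frac{\sqrt{11}}{4}\right) \left(- \frac{1}{318}\right) = - \frac{8}{159} - \frac{\sqrt{11}}{1272} \approx -0.052922$)
$O^{2} = \left(- \frac{8}{159} - \frac{\sqrt{11}}{1272}\right)^{2}$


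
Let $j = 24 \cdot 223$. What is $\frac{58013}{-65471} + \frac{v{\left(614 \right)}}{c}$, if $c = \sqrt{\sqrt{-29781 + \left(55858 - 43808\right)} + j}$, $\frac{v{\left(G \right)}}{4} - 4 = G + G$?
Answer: $- \frac{58013}{65471} + \frac{4928}{\sqrt{5352 + i \sqrt{17731}}} \approx 66.46 - 0.83766 i$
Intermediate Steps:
$v{\left(G \right)} = 16 + 8 G$ ($v{\left(G \right)} = 16 + 4 \left(G + G\right) = 16 + 4 \cdot 2 G = 16 + 8 G$)
$j = 5352$
$c = \sqrt{5352 + i \sqrt{17731}}$ ($c = \sqrt{\sqrt{-29781 + \left(55858 - 43808\right)} + 5352} = \sqrt{\sqrt{-29781 + 12050} + 5352} = \sqrt{\sqrt{-17731} + 5352} = \sqrt{i \sqrt{17731} + 5352} = \sqrt{5352 + i \sqrt{17731}} \approx 73.163 + 0.91 i$)
$\frac{58013}{-65471} + \frac{v{\left(614 \right)}}{c} = \frac{58013}{-65471} + \frac{16 + 8 \cdot 614}{\sqrt{5352 + i \sqrt{17731}}} = 58013 \left(- \frac{1}{65471}\right) + \frac{16 + 4912}{\sqrt{5352 + i \sqrt{17731}}} = - \frac{58013}{65471} + \frac{4928}{\sqrt{5352 + i \sqrt{17731}}}$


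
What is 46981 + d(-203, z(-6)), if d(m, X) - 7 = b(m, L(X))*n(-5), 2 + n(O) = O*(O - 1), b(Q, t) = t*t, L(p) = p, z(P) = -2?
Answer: 47100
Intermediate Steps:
b(Q, t) = t**2
n(O) = -2 + O*(-1 + O) (n(O) = -2 + O*(O - 1) = -2 + O*(-1 + O))
d(m, X) = 7 + 28*X**2 (d(m, X) = 7 + X**2*(-2 + (-5)**2 - 1*(-5)) = 7 + X**2*(-2 + 25 + 5) = 7 + X**2*28 = 7 + 28*X**2)
46981 + d(-203, z(-6)) = 46981 + (7 + 28*(-2)**2) = 46981 + (7 + 28*4) = 46981 + (7 + 112) = 46981 + 119 = 47100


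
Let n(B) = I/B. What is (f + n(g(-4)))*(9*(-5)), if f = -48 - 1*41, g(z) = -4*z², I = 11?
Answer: 256815/64 ≈ 4012.7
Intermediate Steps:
n(B) = 11/B
f = -89 (f = -48 - 41 = -89)
(f + n(g(-4)))*(9*(-5)) = (-89 + 11/((-4*(-4)²)))*(9*(-5)) = (-89 + 11/((-4*16)))*(-45) = (-89 + 11/(-64))*(-45) = (-89 + 11*(-1/64))*(-45) = (-89 - 11/64)*(-45) = -5707/64*(-45) = 256815/64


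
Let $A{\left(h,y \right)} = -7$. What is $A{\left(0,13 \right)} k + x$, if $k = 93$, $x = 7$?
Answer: $-644$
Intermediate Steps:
$A{\left(0,13 \right)} k + x = \left(-7\right) 93 + 7 = -651 + 7 = -644$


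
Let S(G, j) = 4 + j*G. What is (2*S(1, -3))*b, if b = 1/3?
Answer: 2/3 ≈ 0.66667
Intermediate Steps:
S(G, j) = 4 + G*j
b = 1/3 ≈ 0.33333
(2*S(1, -3))*b = (2*(4 + 1*(-3)))*(1/3) = (2*(4 - 3))*(1/3) = (2*1)*(1/3) = 2*(1/3) = 2/3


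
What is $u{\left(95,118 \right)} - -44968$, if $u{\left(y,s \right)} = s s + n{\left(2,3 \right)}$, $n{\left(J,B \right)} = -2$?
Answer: $58890$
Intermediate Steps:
$u{\left(y,s \right)} = -2 + s^{2}$ ($u{\left(y,s \right)} = s s - 2 = s^{2} - 2 = -2 + s^{2}$)
$u{\left(95,118 \right)} - -44968 = \left(-2 + 118^{2}\right) - -44968 = \left(-2 + 13924\right) + 44968 = 13922 + 44968 = 58890$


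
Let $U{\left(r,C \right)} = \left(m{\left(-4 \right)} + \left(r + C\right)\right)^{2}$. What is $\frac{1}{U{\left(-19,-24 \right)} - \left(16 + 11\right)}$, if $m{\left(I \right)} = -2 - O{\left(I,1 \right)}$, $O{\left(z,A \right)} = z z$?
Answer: $\frac{1}{3694} \approx 0.00027071$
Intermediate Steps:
$O{\left(z,A \right)} = z^{2}$
$m{\left(I \right)} = -2 - I^{2}$
$U{\left(r,C \right)} = \left(-18 + C + r\right)^{2}$ ($U{\left(r,C \right)} = \left(\left(-2 - \left(-4\right)^{2}\right) + \left(r + C\right)\right)^{2} = \left(\left(-2 - 16\right) + \left(C + r\right)\right)^{2} = \left(-18 + \left(C + r\right)\right)^{2} = \left(-18 + C + r\right)^{2}$)
$\frac{1}{U{\left(-19,-24 \right)} - \left(16 + 11\right)} = \frac{1}{\left(-18 - 24 - 19\right)^{2} - \left(16 + 11\right)} = \frac{1}{\left(-61\right)^{2} - 27} = \frac{1}{3721 - 27} = \frac{1}{3694}$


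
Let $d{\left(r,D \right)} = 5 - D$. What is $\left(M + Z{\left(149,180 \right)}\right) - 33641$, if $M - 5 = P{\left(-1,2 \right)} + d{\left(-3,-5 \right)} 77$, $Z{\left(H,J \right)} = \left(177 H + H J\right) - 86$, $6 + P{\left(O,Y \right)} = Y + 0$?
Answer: $20237$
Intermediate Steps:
$P{\left(O,Y \right)} = -6 + Y$ ($P{\left(O,Y \right)} = -6 + \left(Y + 0\right) = -6 + Y$)
$Z{\left(H,J \right)} = -86 + 177 H + H J$
$M = 771$ ($M = 5 + \left(\left(-6 + 2\right) + \left(5 - -5\right) 77\right) = 5 - \left(4 - \left(5 + 5\right) 77\right) = 5 + \left(-4 + 10 \cdot 77\right) = 5 + \left(-4 + 770\right) = 5 + 766 = 771$)
$\left(M + Z{\left(149,180 \right)}\right) - 33641 = \left(771 + \left(-86 + 177 \cdot 149 + 149 \cdot 180\right)\right) - 33641 = \left(771 + \left(-86 + 26373 + 26820\right)\right) - 33641 = \left(771 + 53107\right) - 33641 = 53878 - 33641 = 20237$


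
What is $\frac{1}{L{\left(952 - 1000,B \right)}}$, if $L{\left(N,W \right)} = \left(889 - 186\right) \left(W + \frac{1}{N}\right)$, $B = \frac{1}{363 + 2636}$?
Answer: $- \frac{143952}{2074553} \approx -0.069389$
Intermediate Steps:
$B = \frac{1}{2999} \approx 0.00033344$
$L{\left(N,W \right)} = 703 W + \frac{703}{N}$ ($L{\left(N,W \right)} = 703 \left(W + \frac{1}{N}\right) = 703 W + \frac{703}{N}$)
$\frac{1}{L{\left(952 - 1000,B \right)}} = \frac{1}{703 \cdot \frac{1}{2999} + \frac{703}{952 - 1000}} = \frac{1}{\frac{703}{2999} + \frac{703}{952 - 1000}} = \frac{1}{\frac{703}{2999} + \frac{703}{-48}} = \frac{1}{\frac{703}{2999} + 703 \left(- \frac{1}{48}\right)} = \frac{1}{\frac{703}{2999} - \frac{703}{48}} = \frac{1}{- \frac{2074553}{143952}} = - \frac{143952}{2074553}$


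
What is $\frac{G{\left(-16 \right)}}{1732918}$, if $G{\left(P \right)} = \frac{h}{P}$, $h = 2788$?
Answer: $- \frac{697}{6931672} \approx -0.00010055$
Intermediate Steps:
$G{\left(P \right)} = \frac{2788}{P}$
$\frac{G{\left(-16 \right)}}{1732918} = \frac{2788 \frac{1}{-16}}{1732918} = 2788 \left(- \frac{1}{16}\right) \frac{1}{1732918} = \left(- \frac{697}{4}\right) \frac{1}{1732918} = - \frac{697}{6931672}$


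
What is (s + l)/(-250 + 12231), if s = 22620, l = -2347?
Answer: 20273/11981 ≈ 1.6921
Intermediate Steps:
(s + l)/(-250 + 12231) = (22620 - 2347)/(-250 + 12231) = 20273/11981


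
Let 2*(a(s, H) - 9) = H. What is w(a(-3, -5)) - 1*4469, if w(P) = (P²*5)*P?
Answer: -24767/8 ≈ -3095.9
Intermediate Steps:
a(s, H) = 9 + H/2
w(P) = 5*P³ (w(P) = (5*P²)*P = 5*P³)
w(a(-3, -5)) - 1*4469 = 5*(9 + (½)*(-5))³ - 1*4469 = 5*(9 - 5/2)³ - 4469 = 5*(13/2)³ - 4469 = 5*(2197/8) - 4469 = 10985/8 - 4469 = -24767/8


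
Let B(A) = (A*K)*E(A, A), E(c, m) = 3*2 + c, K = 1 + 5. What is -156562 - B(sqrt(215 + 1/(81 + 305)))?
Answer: -30465439/193 - 18*sqrt(32034526)/193 ≈ -1.5838e+5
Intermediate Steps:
K = 6
E(c, m) = 6 + c
B(A) = 6*A*(6 + A) (B(A) = (A*6)*(6 + A) = (6*A)*(6 + A) = 6*A*(6 + A))
-156562 - B(sqrt(215 + 1/(81 + 305))) = -156562 - 6*sqrt(215 + 1/(81 + 305))*(6 + sqrt(215 + 1/(81 + 305))) = -156562 - 6*sqrt(215 + 1/386)*(6 + sqrt(215 + 1/386)) = -156562 - 6*sqrt(82991/386)*(6 + sqrt(82991/386)) = -156562 - 6*sqrt(32034526)/386*(6 + sqrt(32034526)/386) = -156562 - 3*sqrt(32034526)*(6 + sqrt(32034526)/386)/193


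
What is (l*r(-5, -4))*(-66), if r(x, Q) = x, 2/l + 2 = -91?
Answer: -220/31 ≈ -7.0968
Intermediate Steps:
l = -2/93 (l = 2/(-2 - 91) = 2/(-93) = 2*(-1/93) = -2/93 ≈ -0.021505)
(l*r(-5, -4))*(-66) = -2/93*(-5)*(-66) = (10/93)*(-66) = -220/31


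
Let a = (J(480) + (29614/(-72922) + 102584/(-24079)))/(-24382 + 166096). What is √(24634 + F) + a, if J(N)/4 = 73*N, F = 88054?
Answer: 41016197638021/41472338464722 + 4*√7043 ≈ 336.68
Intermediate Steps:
J(N) = 292*N (J(N) = 4*(73*N) = 292*N)
a = 41016197638021/41472338464722 (a = (292*480 + (29614/(-72922) + 102584/(-24079)))/(-24382 + 166096) = (140160 + (29614*(-1/72922) + 102584*(-1/24079)))/141714 = (140160 + (-14807/36461 - 102584/24079))*(1/141714) = (140160 - 4096852977/877944419)*(1/141714) = (123048592914063/877944419)*(1/141714) = 41016197638021/41472338464722 ≈ 0.98900)
√(24634 + F) + a = √(24634 + 88054) + 41016197638021/41472338464722 = √112688 + 41016197638021/41472338464722 = 4*√7043 + 41016197638021/41472338464722 = 41016197638021/41472338464722 + 4*√7043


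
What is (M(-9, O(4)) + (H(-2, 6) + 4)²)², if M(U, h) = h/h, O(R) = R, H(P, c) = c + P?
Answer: 4225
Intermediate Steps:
H(P, c) = P + c
M(U, h) = 1
(M(-9, O(4)) + (H(-2, 6) + 4)²)² = (1 + ((-2 + 6) + 4)²)² = (1 + (4 + 4)²)² = (1 + 8²)² = (1 + 64)² = 65² = 4225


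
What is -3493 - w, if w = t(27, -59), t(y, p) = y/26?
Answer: -90845/26 ≈ -3494.0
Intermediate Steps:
t(y, p) = y/26 (t(y, p) = y*(1/26) = y/26)
w = 27/26 (w = (1/26)*27 = 27/26 ≈ 1.0385)
-3493 - w = -3493 - 1*27/26 = -3493 - 27/26 = -90845/26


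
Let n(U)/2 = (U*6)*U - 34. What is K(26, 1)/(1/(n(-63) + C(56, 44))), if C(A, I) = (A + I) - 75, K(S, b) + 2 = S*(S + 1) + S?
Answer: 34546710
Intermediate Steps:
K(S, b) = -2 + S + S*(1 + S) (K(S, b) = -2 + (S*(S + 1) + S) = -2 + (S*(1 + S) + S) = -2 + (S + S*(1 + S)) = -2 + S + S*(1 + S))
n(U) = -68 + 12*U² (n(U) = 2*((U*6)*U - 34) = 2*((6*U)*U - 34) = 2*(6*U² - 34) = 2*(-34 + 6*U²) = -68 + 12*U²)
C(A, I) = -75 + A + I
K(26, 1)/(1/(n(-63) + C(56, 44))) = (-2 + 26² + 2*26)/(1/((-68 + 12*(-63)²) + (-75 + 56 + 44))) = (-2 + 676 + 52)/(1/((-68 + 12*3969) + 25)) = 726/(1/((-68 + 47628) + 25)) = 726/(1/(47560 + 25)) = 726/(1/47585) = 726*47585 = 34546710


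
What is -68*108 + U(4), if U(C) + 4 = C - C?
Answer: -7348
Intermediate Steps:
U(C) = -4 (U(C) = -4 + (C - C) = -4 + 0 = -4)
-68*108 + U(4) = -68*108 - 4 = -7344 - 4 = -7348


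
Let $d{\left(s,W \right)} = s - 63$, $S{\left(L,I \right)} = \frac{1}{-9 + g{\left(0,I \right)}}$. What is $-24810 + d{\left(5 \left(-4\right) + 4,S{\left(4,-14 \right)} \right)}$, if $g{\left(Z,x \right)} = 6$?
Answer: $-24889$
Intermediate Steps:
$S{\left(L,I \right)} = - \frac{1}{3}$ ($S{\left(L,I \right)} = \frac{1}{-9 + 6} = \frac{1}{-3} = - \frac{1}{3}$)
$d{\left(s,W \right)} = -63 + s$
$-24810 + d{\left(5 \left(-4\right) + 4,S{\left(4,-14 \right)} \right)} = -24810 + \left(-63 + \left(5 \left(-4\right) + 4\right)\right) = -24810 + \left(-63 + \left(-20 + 4\right)\right) = -24810 - 79 = -24889$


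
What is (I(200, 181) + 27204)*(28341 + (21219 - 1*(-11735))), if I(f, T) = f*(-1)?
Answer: 1655210180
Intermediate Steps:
I(f, T) = -f
(I(200, 181) + 27204)*(28341 + (21219 - 1*(-11735))) = (-1*200 + 27204)*(28341 + (21219 - 1*(-11735))) = (-200 + 27204)*(28341 + (21219 + 11735)) = 27004*(28341 + 32954) = 27004*61295 = 1655210180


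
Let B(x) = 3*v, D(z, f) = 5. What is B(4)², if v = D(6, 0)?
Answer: 225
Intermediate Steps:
v = 5
B(x) = 15 (B(x) = 3*5 = 15)
B(4)² = 15² = 225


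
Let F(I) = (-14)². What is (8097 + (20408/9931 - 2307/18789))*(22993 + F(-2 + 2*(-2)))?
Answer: 11681138605124034/62197853 ≈ 1.8781e+8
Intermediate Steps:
F(I) = 196
(8097 + (20408/9931 - 2307/18789))*(22993 + F(-2 + 2*(-2))) = (8097 + (20408/9931 - 2307/18789))*(22993 + 196) = (8097 + (20408*(1/9931) - 2307*1/18789))*23189 = (8097 + (20408/9931 - 769/6263))*23189 = (8097 + 120178365/62197853)*23189 = (503736194106/62197853)*23189 = 11681138605124034/62197853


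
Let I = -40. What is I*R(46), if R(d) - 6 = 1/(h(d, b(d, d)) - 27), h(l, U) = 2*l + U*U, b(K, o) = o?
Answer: -523480/2181 ≈ -240.02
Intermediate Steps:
h(l, U) = U² + 2*l (h(l, U) = 2*l + U² = U² + 2*l)
R(d) = 6 + 1/(-27 + d² + 2*d) (R(d) = 6 + 1/((d² + 2*d) - 27) = 6 + 1/(-27 + d² + 2*d))
I*R(46) = -40*(-161 + 6*46² + 12*46)/(-27 + 46² + 2*46) = -40*(-161 + 6*2116 + 552)/(-27 + 2116 + 92) = -40*(-161 + 12696 + 552)/2181 = -40*13087/2181 = -523480/2181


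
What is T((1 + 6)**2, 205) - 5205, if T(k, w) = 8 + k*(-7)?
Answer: -5540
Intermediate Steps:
T(k, w) = 8 - 7*k
T((1 + 6)**2, 205) - 5205 = (8 - 7*(1 + 6)**2) - 5205 = (8 - 7*7**2) - 5205 = (8 - 7*49) - 5205 = (8 - 343) - 5205 = -335 - 5205 = -5540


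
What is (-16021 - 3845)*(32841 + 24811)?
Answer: -1145314632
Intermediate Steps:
(-16021 - 3845)*(32841 + 24811) = -19866*57652 = -1145314632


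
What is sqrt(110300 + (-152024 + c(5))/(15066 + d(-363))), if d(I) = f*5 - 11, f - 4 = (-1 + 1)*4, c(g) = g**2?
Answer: sqrt(111395573567)/1005 ≈ 332.10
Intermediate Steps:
f = 4 (f = 4 + (-1 + 1)*4 = 4 + 0*4 = 4 + 0 = 4)
d(I) = 9 (d(I) = 4*5 - 11 = 20 - 11 = 9)
sqrt(110300 + (-152024 + c(5))/(15066 + d(-363))) = sqrt(110300 + (-152024 + 5**2)/(15066 + 9)) = sqrt(110300 + (-152024 + 25)/15075) = sqrt(110300 - 151999*1/15075) = sqrt(110300 - 151999/15075) = sqrt(1662620501/15075) = sqrt(111395573567)/1005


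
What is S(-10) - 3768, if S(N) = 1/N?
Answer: -37681/10 ≈ -3768.1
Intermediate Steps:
S(-10) - 3768 = 1/(-10) - 3768 = -1/10 - 3768 = -37681/10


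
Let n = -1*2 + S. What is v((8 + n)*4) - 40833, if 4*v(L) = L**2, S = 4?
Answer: -40433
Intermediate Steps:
n = 2 (n = -1*2 + 4 = -2 + 4 = 2)
v(L) = L**2/4
v((8 + n)*4) - 40833 = ((8 + 2)*4)**2/4 - 40833 = (10*4)**2/4 - 40833 = (1/4)*40**2 - 40833 = (1/4)*1600 - 40833 = 400 - 40833 = -40433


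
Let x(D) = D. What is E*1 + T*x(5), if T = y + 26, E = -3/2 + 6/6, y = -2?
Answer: 239/2 ≈ 119.50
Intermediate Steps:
E = -1/2 (E = -3*1/2 + 6*(1/6) = -3/2 + 1 = -1/2 ≈ -0.50000)
T = 24 (T = -2 + 26 = 24)
E*1 + T*x(5) = -1/2*1 + 24*5 = -1/2 + 120 = 239/2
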